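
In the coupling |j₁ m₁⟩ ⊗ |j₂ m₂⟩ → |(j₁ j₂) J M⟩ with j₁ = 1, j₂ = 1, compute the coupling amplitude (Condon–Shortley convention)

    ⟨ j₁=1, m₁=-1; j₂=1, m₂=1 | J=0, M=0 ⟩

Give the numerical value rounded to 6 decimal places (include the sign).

j₁+j₂−J=2  J+j₁−j₂=0  J−j₁+j₂=0  j₁+j₂+J+1=3
(j₁±m₁, j₂±m₂, J±M) = (0,2,2,0,0,0)
P² = 4/3
sum k=2..2:
  [2] +1/2 = 1/2
S = 1/2
C² = P²·S² = 1/3 ; C = +0.577350

+0.577350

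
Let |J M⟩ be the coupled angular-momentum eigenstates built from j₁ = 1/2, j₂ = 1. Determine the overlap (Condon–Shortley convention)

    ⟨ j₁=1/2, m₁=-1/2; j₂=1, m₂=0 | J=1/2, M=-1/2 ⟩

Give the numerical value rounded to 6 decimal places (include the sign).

j₁+j₂−J=1  J+j₁−j₂=0  J−j₁+j₂=1  j₁+j₂+J+1=3
(j₁±m₁, j₂±m₂, J±M) = (0,1,1,1,0,1)
P² = 1/3
sum k=1..1:
  [1] −1/1 = -1
S = -1
C² = P²·S² = 1/3 ; C = -0.577350

−√(1/3) = -0.577350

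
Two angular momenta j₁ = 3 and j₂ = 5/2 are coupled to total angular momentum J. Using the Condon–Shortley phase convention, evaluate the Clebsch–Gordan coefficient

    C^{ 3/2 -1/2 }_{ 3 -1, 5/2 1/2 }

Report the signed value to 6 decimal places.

j₁+j₂−J=4  J+j₁−j₂=2  J−j₁+j₂=1  j₁+j₂+J+1=8
(j₁±m₁, j₂±m₂, J±M) = (2,4,3,2,1,2)
P² = 192/35
sum k=2..3:
  [2] +1/8 = 1/8
  [3] −1/6 = -1/6
S = -1/24
C² = P²·S² = 1/105 ; C = -0.097590

−√(1/105) ≈ -0.097590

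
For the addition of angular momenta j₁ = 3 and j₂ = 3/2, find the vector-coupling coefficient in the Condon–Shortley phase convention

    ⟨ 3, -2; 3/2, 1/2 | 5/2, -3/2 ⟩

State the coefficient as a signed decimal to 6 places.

j₁+j₂−J=2  J+j₁−j₂=4  J−j₁+j₂=1  j₁+j₂+J+1=8
(j₁±m₁, j₂±m₂, J±M) = (1,5,2,1,1,4)
P² = 288/7
sum k=1..2:
  [1] −1/24 = -1/24
  [2] +1/12 = 1/12
S = 1/24
C² = P²·S² = 1/14 ; C = +0.267261

+√(1/14) ≈ +0.267261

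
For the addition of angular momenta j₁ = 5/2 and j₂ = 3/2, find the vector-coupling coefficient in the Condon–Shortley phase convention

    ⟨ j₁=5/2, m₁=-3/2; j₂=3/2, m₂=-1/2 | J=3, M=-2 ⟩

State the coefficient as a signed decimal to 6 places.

√[7·1!4!2!/8! · 1!4!1!2!1!5!] = √(48)
  +(−1)^0/∏(0,1,4,1,0,1)! = 1/24  (running 1/24)
  +(−1)^1/∏(1,0,3,0,1,2)! = -1/12  (running -1/24)
⟨..|..⟩ = √(48)·(-1/24) = -0.288675

−√(1/12) = -0.288675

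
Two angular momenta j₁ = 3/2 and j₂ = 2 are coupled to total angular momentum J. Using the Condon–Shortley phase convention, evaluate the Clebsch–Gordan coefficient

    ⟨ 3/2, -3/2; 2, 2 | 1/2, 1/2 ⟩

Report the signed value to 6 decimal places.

-0.632456

√[2·3!0!1!/5! · 0!3!4!0!1!0!] = √(72/5)
  +(−1)^3/∏(3,0,0,1,0,0)! = -1/6  (running -1/6)
⟨..|..⟩ = √(72/5)·(-1/6) = -0.632456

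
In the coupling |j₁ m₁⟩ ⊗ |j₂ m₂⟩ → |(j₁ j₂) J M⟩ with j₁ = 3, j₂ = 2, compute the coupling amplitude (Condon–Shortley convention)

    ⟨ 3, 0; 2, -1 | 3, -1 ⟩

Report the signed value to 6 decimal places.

−√(1/30) ≈ -0.182574

√[7·2!4!2!/9! · 3!3!1!3!2!4!] = √(96/5)
  +(−1)^0/∏(0,2,3,1,1,1)! = 1/12  (running 1/12)
  +(−1)^1/∏(1,1,2,0,2,2)! = -1/8  (running -1/24)
⟨..|..⟩ = √(96/5)·(-1/24) = -0.182574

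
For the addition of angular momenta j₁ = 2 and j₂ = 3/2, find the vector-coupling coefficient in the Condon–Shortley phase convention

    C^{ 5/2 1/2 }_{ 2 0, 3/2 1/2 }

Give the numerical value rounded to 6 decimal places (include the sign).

−√(3/35) = -0.292770

√[6·1!3!2!/7! · 2!2!2!1!3!2!] = √(48/35)
  +(−1)^0/∏(0,1,2,2,1,0)! = 1/4  (running 1/4)
  +(−1)^1/∏(1,0,1,1,2,1)! = -1/2  (running -1/4)
⟨..|..⟩ = √(48/35)·(-1/4) = -0.292770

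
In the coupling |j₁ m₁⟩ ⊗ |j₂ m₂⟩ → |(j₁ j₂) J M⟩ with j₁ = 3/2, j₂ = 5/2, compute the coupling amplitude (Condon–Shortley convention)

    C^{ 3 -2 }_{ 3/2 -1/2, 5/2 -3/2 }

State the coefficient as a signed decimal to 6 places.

+√(1/12) ≈ +0.288675

√[7·1!2!4!/8! · 1!2!1!4!1!5!] = √(48)
  +(−1)^0/∏(0,1,2,1,0,3)! = 1/12  (running 1/12)
  +(−1)^1/∏(1,0,1,0,1,4)! = -1/24  (running 1/24)
⟨..|..⟩ = √(48)·(1/24) = +0.288675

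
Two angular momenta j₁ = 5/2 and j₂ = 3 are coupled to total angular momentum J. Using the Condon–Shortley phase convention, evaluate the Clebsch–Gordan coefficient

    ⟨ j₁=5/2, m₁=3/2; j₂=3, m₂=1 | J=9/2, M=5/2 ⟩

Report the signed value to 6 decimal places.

+√(10/99) ≈ +0.317821

j₁+j₂−J=1  J+j₁−j₂=4  J−j₁+j₂=5  j₁+j₂+J+1=11
(j₁±m₁, j₂±m₂, J±M) = (4,1,4,2,7,2)
P² = 92160/11
sum k=0..1:
  [0] +1/144 = 1/144
  [1] −1/288 = -1/288
S = 1/288
C² = P²·S² = 10/99 ; C = +0.317821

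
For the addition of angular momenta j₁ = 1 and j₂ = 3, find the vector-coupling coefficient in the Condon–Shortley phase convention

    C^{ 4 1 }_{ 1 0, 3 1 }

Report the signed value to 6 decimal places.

√[9·0!2!6!/9! · 1!1!4!2!5!3!] = √(8640/7)
  +(−1)^0/∏(0,0,1,4,1,2)! = 1/48  (running 1/48)
⟨..|..⟩ = √(8640/7)·(1/48) = +0.731925

+0.731925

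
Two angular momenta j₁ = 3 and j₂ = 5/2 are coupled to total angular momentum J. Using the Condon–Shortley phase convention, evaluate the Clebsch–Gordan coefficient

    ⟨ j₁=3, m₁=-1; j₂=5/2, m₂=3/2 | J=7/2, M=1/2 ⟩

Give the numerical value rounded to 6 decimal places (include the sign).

+0.356348  (= +√(8/63))

j₁+j₂−J=2  J+j₁−j₂=4  J−j₁+j₂=3  j₁+j₂+J+1=10
(j₁±m₁, j₂±m₂, J±M) = (2,4,4,1,4,3)
P² = 18432/175
sum k=1..2:
  [1] −1/36 = -1/36
  [2] +1/16 = 1/16
S = 5/144
C² = P²·S² = 8/63 ; C = +0.356348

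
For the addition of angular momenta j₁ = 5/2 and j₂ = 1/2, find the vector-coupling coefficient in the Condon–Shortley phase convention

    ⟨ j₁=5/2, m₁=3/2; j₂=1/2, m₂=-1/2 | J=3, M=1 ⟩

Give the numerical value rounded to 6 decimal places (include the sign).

+√(1/3) = +0.577350

triangle: 0!*5!*1!/7! = 120/5040
(j±m)!: 4!*1!*0!*1!*4!*2! = 1152
prefactor² = (2J+1)*Δ*N² = 192
  k=0: +1/(0!*0!*1!*0!*4!*1!) = 1/24
Σ = 1/24  ⇒  CG² = 192*1/24² = 1/3
CG = +√(1/3) = +0.577350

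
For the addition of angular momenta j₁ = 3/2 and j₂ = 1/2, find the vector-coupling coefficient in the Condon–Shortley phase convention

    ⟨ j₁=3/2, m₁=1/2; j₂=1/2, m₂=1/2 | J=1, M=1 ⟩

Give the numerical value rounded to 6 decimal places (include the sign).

−√(1/4) = -0.500000

triangle: 1!·2!·0!/4! = 2/24
(j±m)!: 2!·1!·1!·0!·2!·0! = 4
prefactor² = (2J+1)·Δ·N² = 1
  k=1: −1/(1!·0!·0!·0!·2!·0!) = -1/2
Σ = -1/2  ⇒  CG² = 1·(-1/2)² = 1/4
CG = −√(1/4) = -0.500000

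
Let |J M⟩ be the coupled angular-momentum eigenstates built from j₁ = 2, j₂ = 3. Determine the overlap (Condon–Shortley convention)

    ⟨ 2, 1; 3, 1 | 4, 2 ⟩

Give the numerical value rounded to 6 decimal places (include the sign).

triangle: 1!·3!·5!/10! = 720/3628800
(j±m)!: 3!·1!·4!·2!·6!·2! = 414720
prefactor² = (2J+1)·Δ·N² = 5184/7
  k=0: +1/(0!·1!·1!·4!·2!·1!) = 1/48
  k=1: −1/(1!·0!·0!·3!·3!·2!) = -1/72
Σ = 1/144  ⇒  CG² = 5184/7·1/144² = 1/28
CG = +√(1/28) = +0.188982

+0.188982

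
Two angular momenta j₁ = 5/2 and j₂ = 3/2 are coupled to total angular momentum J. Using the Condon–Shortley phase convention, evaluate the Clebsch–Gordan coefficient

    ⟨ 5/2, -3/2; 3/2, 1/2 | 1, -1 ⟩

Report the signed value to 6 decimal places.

√[3·3!2!0!/6! · 1!4!2!1!0!2!] = √(24/5)
  +(−1)^2/∏(2,1,2,0,0,0)! = 1/4  (running 1/4)
⟨..|..⟩ = √(24/5)·(1/4) = +0.547723

+√(3/10) = +0.547723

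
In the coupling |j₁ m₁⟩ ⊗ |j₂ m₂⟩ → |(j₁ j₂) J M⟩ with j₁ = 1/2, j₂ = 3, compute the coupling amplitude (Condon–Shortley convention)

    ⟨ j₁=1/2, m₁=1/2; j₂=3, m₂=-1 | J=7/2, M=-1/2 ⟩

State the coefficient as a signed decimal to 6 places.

triangle: 0!*1!*6!/8! = 720/40320
(j±m)!: 1!*0!*2!*4!*3!*4! = 6912
prefactor² = (2J+1)*Δ*N² = 6912/7
  k=0: +1/(0!*0!*0!*2!*1!*4!) = 1/48
Σ = 1/48  ⇒  CG² = 6912/7*1/48² = 3/7
CG = +√(3/7) = +0.654654

+√(3/7) ≈ +0.654654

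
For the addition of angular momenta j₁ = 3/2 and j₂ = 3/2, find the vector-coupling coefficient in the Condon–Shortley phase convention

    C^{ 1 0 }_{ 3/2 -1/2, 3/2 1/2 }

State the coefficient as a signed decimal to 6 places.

j₁+j₂−J=2  J+j₁−j₂=1  J−j₁+j₂=1  j₁+j₂+J+1=5
(j₁±m₁, j₂±m₂, J±M) = (1,2,2,1,1,1)
P² = 1/5
sum k=1..2:
  [1] −1/1 = -1
  [2] +1/2 = 1/2
S = -1/2
C² = P²·S² = 1/20 ; C = -0.223607

-0.223607  (= −√(1/20))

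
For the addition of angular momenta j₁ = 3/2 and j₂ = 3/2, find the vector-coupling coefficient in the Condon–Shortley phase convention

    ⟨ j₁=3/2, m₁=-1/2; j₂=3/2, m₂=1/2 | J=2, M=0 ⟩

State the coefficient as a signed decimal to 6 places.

-0.500000  (= −√(1/4))

triangle: 1!*2!*2!/6! = 4/720
(j±m)!: 1!*2!*2!*1!*2!*2! = 16
prefactor² = (2J+1)*Δ*N² = 4/9
  k=0: +1/(0!*1!*2!*2!*0!*0!) = 1/4
  k=1: −1/(1!*0!*1!*1!*1!*1!) = -1
Σ = -3/4  ⇒  CG² = 4/9*(-3/4)² = 1/4
CG = −√(1/4) = -0.500000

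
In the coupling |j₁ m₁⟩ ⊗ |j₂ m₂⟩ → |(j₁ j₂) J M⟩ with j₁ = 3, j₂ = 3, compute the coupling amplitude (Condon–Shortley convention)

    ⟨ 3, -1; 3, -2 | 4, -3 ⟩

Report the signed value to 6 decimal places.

triangle: 2!×4!×4!/11! = 1152/39916800
(j±m)!: 2!×4!×1!×5!×1!×7! = 29030400
prefactor² = (2J+1)×Δ×N² = 82944/11
  k=0: +1/(0!×2!×4!×1!×0!×3!) = 1/288
  k=1: −1/(1!×1!×3!×0!×1!×4!) = -1/144
Σ = -1/288  ⇒  CG² = 82944/11×(-1/288)² = 1/11
CG = −√(1/11) = -0.301511

-0.301511  (= −√(1/11))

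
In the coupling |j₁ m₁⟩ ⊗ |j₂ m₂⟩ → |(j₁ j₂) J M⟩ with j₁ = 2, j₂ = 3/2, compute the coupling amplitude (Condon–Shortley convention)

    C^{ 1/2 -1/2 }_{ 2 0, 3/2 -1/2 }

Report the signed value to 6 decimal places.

triangle: 3!×1!×0!/5! = 6/120
(j±m)!: 2!×2!×1!×2!×0!×1! = 8
prefactor² = (2J+1)×Δ×N² = 4/5
  k=1: −1/(1!×2!×1!×0!×0!×0!) = -1/2
Σ = -1/2  ⇒  CG² = 4/5×(-1/2)² = 1/5
CG = −√(1/5) = -0.447214

−√(1/5) = -0.447214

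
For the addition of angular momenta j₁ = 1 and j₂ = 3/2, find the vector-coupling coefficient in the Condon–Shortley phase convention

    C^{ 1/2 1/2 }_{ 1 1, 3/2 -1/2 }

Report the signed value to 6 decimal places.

√[2·2!0!1!/4! · 2!0!1!2!1!0!] = √(2/3)
  +(−1)^0/∏(0,2,0,1,0,0)! = 1/2  (running 1/2)
⟨..|..⟩ = √(2/3)·(1/2) = +0.408248

+0.408248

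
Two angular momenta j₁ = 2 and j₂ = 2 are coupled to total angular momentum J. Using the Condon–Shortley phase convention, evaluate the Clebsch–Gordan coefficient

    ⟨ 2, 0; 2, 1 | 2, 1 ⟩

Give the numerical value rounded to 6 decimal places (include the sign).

√[5·2!2!2!/7! · 2!2!3!1!3!1!] = √(8/7)
  +(−1)^1/∏(1,1,1,2,1,0)! = -1/2  (running -1/2)
  +(−1)^2/∏(2,0,0,1,2,1)! = 1/4  (running -1/4)
⟨..|..⟩ = √(8/7)·(-1/4) = -0.267261

−√(1/14) = -0.267261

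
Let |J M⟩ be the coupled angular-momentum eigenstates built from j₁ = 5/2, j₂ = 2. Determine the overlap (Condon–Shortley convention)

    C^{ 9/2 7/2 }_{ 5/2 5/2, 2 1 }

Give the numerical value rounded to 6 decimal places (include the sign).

√[10·0!5!4!/10! · 5!0!3!1!8!1!] = √(230400)
  +(−1)^0/∏(0,0,0,3,5,1)! = 1/720  (running 1/720)
⟨..|..⟩ = √(230400)·(1/720) = +0.666667

+0.666667  (= +√(4/9))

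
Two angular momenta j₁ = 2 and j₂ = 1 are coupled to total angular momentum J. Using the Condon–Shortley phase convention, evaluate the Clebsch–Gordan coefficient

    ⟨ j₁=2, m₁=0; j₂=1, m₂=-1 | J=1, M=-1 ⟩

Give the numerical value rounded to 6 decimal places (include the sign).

+√(1/10) = +0.316228

j₁+j₂−J=2  J+j₁−j₂=2  J−j₁+j₂=0  j₁+j₂+J+1=5
(j₁±m₁, j₂±m₂, J±M) = (2,2,0,2,0,2)
P² = 8/5
sum k=0..0:
  [0] +1/4 = 1/4
S = 1/4
C² = P²·S² = 1/10 ; C = +0.316228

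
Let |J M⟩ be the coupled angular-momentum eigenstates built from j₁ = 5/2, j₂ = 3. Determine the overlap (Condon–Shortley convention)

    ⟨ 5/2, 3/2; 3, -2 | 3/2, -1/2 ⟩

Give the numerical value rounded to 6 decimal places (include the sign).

√[4·4!1!2!/8! · 4!1!1!5!1!2!] = √(192/7)
  +(−1)^0/∏(0,4,1,1,0,1)! = 1/24  (running 1/24)
  +(−1)^1/∏(1,3,0,0,1,2)! = -1/12  (running -1/24)
⟨..|..⟩ = √(192/7)·(-1/24) = -0.218218

−√(1/21) ≈ -0.218218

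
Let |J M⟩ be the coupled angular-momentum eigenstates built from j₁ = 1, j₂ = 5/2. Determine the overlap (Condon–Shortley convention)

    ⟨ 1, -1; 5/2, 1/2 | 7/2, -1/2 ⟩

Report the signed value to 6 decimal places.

triangle: 0!*2!*5!/8! = 240/40320
(j±m)!: 0!*2!*3!*2!*3!*4! = 3456
prefactor² = (2J+1)*Δ*N² = 1152/7
  k=0: +1/(0!*0!*2!*3!*0!*2!) = 1/24
Σ = 1/24  ⇒  CG² = 1152/7*1/24² = 2/7
CG = +√(2/7) = +0.534522

+0.534522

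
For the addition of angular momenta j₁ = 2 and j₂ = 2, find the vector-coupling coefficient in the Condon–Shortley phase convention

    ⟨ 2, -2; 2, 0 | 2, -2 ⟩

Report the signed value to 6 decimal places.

+√(2/7) ≈ +0.534522

j₁+j₂−J=2  J+j₁−j₂=2  J−j₁+j₂=2  j₁+j₂+J+1=7
(j₁±m₁, j₂±m₂, J±M) = (0,4,2,2,0,4)
P² = 128/7
sum k=2..2:
  [2] +1/8 = 1/8
S = 1/8
C² = P²·S² = 2/7 ; C = +0.534522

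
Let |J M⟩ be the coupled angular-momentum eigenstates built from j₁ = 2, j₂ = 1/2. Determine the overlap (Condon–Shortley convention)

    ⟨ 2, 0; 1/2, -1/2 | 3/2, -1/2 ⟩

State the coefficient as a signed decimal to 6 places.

+√(2/5) = +0.632456

triangle: 1!*3!*0!/5! = 6/120
(j±m)!: 2!*2!*0!*1!*1!*2! = 8
prefactor² = (2J+1)*Δ*N² = 8/5
  k=0: +1/(0!*1!*2!*0!*1!*0!) = 1/2
Σ = 1/2  ⇒  CG² = 8/5*1/2² = 2/5
CG = +√(2/5) = +0.632456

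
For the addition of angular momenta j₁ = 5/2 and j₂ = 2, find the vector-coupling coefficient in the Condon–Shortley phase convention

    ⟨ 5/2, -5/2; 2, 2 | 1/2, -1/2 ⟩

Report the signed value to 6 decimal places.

√[2·4!1!0!/6! · 0!5!4!0!0!1!] = √(192)
  +(−1)^4/∏(4,0,1,0,0,0)! = 1/24  (running 1/24)
⟨..|..⟩ = √(192)·(1/24) = +0.577350

+0.577350  (= +√(1/3))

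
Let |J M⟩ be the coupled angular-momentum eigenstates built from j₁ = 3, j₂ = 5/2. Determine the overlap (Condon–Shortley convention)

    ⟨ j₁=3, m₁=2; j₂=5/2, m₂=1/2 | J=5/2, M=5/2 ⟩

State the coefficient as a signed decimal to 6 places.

-0.597614  (= −√(5/14))

j₁+j₂−J=3  J+j₁−j₂=3  J−j₁+j₂=2  j₁+j₂+J+1=9
(j₁±m₁, j₂±m₂, J±M) = (5,1,3,2,5,0)
P² = 1440/7
sum k=1..1:
  [1] −1/24 = -1/24
S = -1/24
C² = P²·S² = 5/14 ; C = -0.597614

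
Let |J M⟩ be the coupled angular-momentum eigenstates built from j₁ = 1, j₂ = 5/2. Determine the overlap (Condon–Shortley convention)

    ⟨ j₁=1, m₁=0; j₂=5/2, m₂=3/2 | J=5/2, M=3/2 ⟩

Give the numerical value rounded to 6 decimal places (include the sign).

−√(9/35) = -0.507093

triangle: 1!×1!×4!/7! = 24/5040
(j±m)!: 1!×1!×4!×1!×4!×1! = 576
prefactor² = (2J+1)×Δ×N² = 576/35
  k=0: +1/(0!×1!×1!×4!×0!×0!) = 1/24
  k=1: −1/(1!×0!×0!×3!×1!×1!) = -1/6
Σ = -1/8  ⇒  CG² = 576/35×(-1/8)² = 9/35
CG = −√(9/35) = -0.507093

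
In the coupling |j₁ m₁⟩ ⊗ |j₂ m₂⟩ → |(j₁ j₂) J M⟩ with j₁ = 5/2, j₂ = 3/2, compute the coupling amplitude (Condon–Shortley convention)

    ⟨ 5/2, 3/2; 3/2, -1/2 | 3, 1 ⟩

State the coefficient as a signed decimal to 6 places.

+0.639010

triangle: 1!·4!·2!/8! = 48/40320
(j±m)!: 4!·1!·1!·2!·4!·2! = 2304
prefactor² = (2J+1)·Δ·N² = 96/5
  k=0: +1/(0!·1!·1!·1!·3!·1!) = 1/6
  k=1: −1/(1!·0!·0!·0!·4!·2!) = -1/48
Σ = 7/48  ⇒  CG² = 96/5·7/48² = 49/120
CG = +√(49/120) = +0.639010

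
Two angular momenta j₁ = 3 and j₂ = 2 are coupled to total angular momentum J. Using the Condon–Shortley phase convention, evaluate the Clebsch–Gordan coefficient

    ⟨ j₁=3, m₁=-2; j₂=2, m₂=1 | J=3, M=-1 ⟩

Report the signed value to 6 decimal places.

+0.500000  (= +√(1/4))

j₁+j₂−J=2  J+j₁−j₂=4  J−j₁+j₂=2  j₁+j₂+J+1=9
(j₁±m₁, j₂±m₂, J±M) = (1,5,3,1,2,4)
P² = 64
sum k=1..2:
  [1] −1/48 = -1/48
  [2] +1/12 = 1/12
S = 1/16
C² = P²·S² = 1/4 ; C = +0.500000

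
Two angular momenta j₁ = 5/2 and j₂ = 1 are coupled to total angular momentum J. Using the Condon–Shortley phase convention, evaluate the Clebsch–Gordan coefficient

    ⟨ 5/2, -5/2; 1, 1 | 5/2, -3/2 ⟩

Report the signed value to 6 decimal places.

j₁+j₂−J=1  J+j₁−j₂=4  J−j₁+j₂=1  j₁+j₂+J+1=7
(j₁±m₁, j₂±m₂, J±M) = (0,5,2,0,1,4)
P² = 1152/7
sum k=1..1:
  [1] −1/24 = -1/24
S = -1/24
C² = P²·S² = 2/7 ; C = -0.534522

−√(2/7) = -0.534522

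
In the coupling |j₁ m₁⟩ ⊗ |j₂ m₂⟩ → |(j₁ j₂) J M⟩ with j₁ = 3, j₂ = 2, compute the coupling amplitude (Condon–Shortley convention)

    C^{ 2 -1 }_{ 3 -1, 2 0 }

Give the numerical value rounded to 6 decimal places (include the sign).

j₁+j₂−J=3  J+j₁−j₂=3  J−j₁+j₂=1  j₁+j₂+J+1=8
(j₁±m₁, j₂±m₂, J±M) = (2,4,2,2,1,3)
P² = 36/7
sum k=1..2:
  [1] −1/12 = -1/12
  [2] +1/4 = 1/4
S = 1/6
C² = P²·S² = 1/7 ; C = +0.377964

+0.377964  (= +√(1/7))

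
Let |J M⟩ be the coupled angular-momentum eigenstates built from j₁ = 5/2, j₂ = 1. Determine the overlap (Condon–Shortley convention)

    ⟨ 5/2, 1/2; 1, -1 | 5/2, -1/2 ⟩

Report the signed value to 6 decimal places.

√[6·1!4!1!/7! · 3!2!0!2!2!3!] = √(288/35)
  +(−1)^0/∏(0,1,2,0,2,1)! = 1/4  (running 1/4)
⟨..|..⟩ = √(288/35)·(1/4) = +0.717137

+0.717137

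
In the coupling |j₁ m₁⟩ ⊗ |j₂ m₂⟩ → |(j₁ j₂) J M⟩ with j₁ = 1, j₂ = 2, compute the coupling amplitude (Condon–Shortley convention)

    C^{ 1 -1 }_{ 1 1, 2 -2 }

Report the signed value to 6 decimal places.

+√(3/5) = +0.774597

j₁+j₂−J=2  J+j₁−j₂=0  J−j₁+j₂=2  j₁+j₂+J+1=5
(j₁±m₁, j₂±m₂, J±M) = (2,0,0,4,0,2)
P² = 48/5
sum k=0..0:
  [0] +1/4 = 1/4
S = 1/4
C² = P²·S² = 3/5 ; C = +0.774597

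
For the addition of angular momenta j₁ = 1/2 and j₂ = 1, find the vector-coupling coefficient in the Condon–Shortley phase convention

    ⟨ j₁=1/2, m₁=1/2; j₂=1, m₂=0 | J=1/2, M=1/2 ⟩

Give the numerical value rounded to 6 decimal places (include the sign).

√[2·1!0!1!/3! · 1!0!1!1!1!0!] = √(1/3)
  +(−1)^0/∏(0,1,0,1,0,0)! = 1  (running 1)
⟨..|..⟩ = √(1/3)·(1) = +0.577350

+0.577350  (= +√(1/3))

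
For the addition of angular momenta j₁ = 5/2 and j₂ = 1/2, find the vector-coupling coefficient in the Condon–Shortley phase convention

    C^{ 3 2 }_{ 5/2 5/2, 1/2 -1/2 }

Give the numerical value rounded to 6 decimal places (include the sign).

+0.408248

j₁+j₂−J=0  J+j₁−j₂=5  J−j₁+j₂=1  j₁+j₂+J+1=7
(j₁±m₁, j₂±m₂, J±M) = (5,0,0,1,5,1)
P² = 2400
sum k=0..0:
  [0] +1/120 = 1/120
S = 1/120
C² = P²·S² = 1/6 ; C = +0.408248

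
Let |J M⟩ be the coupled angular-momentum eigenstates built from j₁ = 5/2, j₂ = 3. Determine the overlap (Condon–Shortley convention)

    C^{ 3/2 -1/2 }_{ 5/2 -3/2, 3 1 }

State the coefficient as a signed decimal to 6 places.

√[4·4!1!2!/8! · 1!4!4!2!1!2!] = √(384/35)
  +(−1)^3/∏(3,1,1,1,0,1)! = -1/6  (running -1/6)
  +(−1)^4/∏(4,0,0,0,1,2)! = 1/48  (running -7/48)
⟨..|..⟩ = √(384/35)·(-7/48) = -0.483046

−√(7/30) = -0.483046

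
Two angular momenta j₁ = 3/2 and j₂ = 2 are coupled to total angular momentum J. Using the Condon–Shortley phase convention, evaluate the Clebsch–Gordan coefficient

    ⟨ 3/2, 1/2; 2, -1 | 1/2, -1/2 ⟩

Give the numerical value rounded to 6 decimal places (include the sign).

−√(3/10) ≈ -0.547723

j₁+j₂−J=3  J+j₁−j₂=0  J−j₁+j₂=1  j₁+j₂+J+1=5
(j₁±m₁, j₂±m₂, J±M) = (2,1,1,3,0,1)
P² = 6/5
sum k=1..1:
  [1] −1/2 = -1/2
S = -1/2
C² = P²·S² = 3/10 ; C = -0.547723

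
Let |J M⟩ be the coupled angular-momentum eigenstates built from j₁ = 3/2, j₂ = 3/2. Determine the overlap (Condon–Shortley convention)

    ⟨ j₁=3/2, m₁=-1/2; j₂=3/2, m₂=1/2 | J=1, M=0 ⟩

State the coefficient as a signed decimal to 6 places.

-0.223607

j₁+j₂−J=2  J+j₁−j₂=1  J−j₁+j₂=1  j₁+j₂+J+1=5
(j₁±m₁, j₂±m₂, J±M) = (1,2,2,1,1,1)
P² = 1/5
sum k=1..2:
  [1] −1/1 = -1
  [2] +1/2 = 1/2
S = -1/2
C² = P²·S² = 1/20 ; C = -0.223607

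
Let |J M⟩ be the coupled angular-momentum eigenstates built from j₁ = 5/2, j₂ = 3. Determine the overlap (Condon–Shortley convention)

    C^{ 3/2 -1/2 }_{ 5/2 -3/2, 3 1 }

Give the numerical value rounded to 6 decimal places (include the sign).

triangle: 4!*1!*2!/8! = 48/40320
(j±m)!: 1!*4!*4!*2!*1!*2! = 2304
prefactor² = (2J+1)*Δ*N² = 384/35
  k=3: −1/(3!*1!*1!*1!*0!*1!) = -1/6
  k=4: +1/(4!*0!*0!*0!*1!*2!) = 1/48
Σ = -7/48  ⇒  CG² = 384/35*(-7/48)² = 7/30
CG = −√(7/30) = -0.483046

−√(7/30) = -0.483046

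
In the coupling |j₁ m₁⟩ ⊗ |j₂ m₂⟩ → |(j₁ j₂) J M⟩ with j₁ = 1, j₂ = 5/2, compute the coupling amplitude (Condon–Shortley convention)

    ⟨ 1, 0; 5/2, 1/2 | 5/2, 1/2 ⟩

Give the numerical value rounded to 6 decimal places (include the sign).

-0.169031

j₁+j₂−J=1  J+j₁−j₂=1  J−j₁+j₂=4  j₁+j₂+J+1=7
(j₁±m₁, j₂±m₂, J±M) = (1,1,3,2,3,2)
P² = 144/35
sum k=0..1:
  [0] +1/6 = 1/6
  [1] −1/4 = -1/4
S = -1/12
C² = P²·S² = 1/35 ; C = -0.169031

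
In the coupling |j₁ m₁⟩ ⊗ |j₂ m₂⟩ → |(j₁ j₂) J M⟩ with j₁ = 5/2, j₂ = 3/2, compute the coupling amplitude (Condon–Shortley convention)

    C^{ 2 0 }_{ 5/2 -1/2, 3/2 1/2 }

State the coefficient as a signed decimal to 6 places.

j₁+j₂−J=2  J+j₁−j₂=3  J−j₁+j₂=1  j₁+j₂+J+1=7
(j₁±m₁, j₂±m₂, J±M) = (2,3,2,1,2,2)
P² = 8/7
sum k=1..2:
  [1] −1/2 = -1/2
  [2] +1/4 = 1/4
S = -1/4
C² = P²·S² = 1/14 ; C = -0.267261

−√(1/14) = -0.267261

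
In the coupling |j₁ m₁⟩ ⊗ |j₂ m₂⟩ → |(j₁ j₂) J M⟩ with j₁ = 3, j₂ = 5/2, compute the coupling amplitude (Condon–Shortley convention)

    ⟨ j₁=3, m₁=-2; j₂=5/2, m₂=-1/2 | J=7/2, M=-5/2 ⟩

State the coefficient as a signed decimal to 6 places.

-0.178174

√[8·2!4!3!/10! · 1!5!2!3!1!6!] = √(4608/7)
  +(−1)^1/∏(1,1,4,1,0,2)! = -1/48  (running -1/48)
  +(−1)^2/∏(2,0,3,0,1,3)! = 1/72  (running -1/144)
⟨..|..⟩ = √(4608/7)·(-1/144) = -0.178174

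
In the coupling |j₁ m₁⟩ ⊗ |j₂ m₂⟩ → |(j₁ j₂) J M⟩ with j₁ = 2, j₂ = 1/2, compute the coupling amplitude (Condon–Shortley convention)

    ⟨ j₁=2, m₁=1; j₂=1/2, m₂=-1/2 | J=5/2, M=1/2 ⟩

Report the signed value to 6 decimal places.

+0.632456  (= +√(2/5))

√[6·0!4!1!/6! · 3!1!0!1!3!2!] = √(72/5)
  +(−1)^0/∏(0,0,1,0,3,1)! = 1/6  (running 1/6)
⟨..|..⟩ = √(72/5)·(1/6) = +0.632456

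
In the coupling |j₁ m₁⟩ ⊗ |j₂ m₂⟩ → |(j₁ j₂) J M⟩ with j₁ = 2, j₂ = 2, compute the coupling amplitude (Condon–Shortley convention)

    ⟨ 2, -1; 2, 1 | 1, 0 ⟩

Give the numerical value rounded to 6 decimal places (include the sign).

√[3·3!1!1!/6! · 1!3!3!1!1!1!] = √(9/10)
  +(−1)^2/∏(2,1,1,1,0,0)! = 1/2  (running 1/2)
  +(−1)^3/∏(3,0,0,0,1,1)! = -1/6  (running 1/3)
⟨..|..⟩ = √(9/10)·(1/3) = +0.316228

+√(1/10) = +0.316228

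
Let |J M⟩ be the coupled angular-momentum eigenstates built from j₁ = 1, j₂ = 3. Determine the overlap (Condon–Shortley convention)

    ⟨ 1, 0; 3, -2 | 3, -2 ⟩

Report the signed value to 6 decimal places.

j₁+j₂−J=1  J+j₁−j₂=1  J−j₁+j₂=5  j₁+j₂+J+1=8
(j₁±m₁, j₂±m₂, J±M) = (1,1,1,5,1,5)
P² = 300
sum k=0..1:
  [0] +1/24 = 1/24
  [1] −1/120 = -1/120
S = 1/30
C² = P²·S² = 1/3 ; C = +0.577350

+√(1/3) = +0.577350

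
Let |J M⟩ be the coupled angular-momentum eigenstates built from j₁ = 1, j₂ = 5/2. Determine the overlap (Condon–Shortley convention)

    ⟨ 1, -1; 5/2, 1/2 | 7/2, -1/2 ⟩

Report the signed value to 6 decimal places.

triangle: 0!*2!*5!/8! = 240/40320
(j±m)!: 0!*2!*3!*2!*3!*4! = 3456
prefactor² = (2J+1)*Δ*N² = 1152/7
  k=0: +1/(0!*0!*2!*3!*0!*2!) = 1/24
Σ = 1/24  ⇒  CG² = 1152/7*1/24² = 2/7
CG = +√(2/7) = +0.534522

+0.534522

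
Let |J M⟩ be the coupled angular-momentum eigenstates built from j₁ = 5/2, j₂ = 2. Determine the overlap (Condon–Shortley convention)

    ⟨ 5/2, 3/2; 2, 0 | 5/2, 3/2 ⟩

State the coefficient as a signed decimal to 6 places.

j₁+j₂−J=2  J+j₁−j₂=3  J−j₁+j₂=2  j₁+j₂+J+1=8
(j₁±m₁, j₂±m₂, J±M) = (4,1,2,2,4,1)
P² = 288/35
sum k=0..1:
  [0] +1/8 = 1/8
  [1] −1/6 = -1/6
S = -1/24
C² = P²·S² = 1/70 ; C = -0.119523

−√(1/70) = -0.119523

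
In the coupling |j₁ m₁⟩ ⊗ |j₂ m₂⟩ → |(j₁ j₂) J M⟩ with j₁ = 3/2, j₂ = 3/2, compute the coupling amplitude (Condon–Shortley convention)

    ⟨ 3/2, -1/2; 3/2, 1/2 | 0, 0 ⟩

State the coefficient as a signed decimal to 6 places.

+√(1/4) = +0.500000

√[1·3!0!0!/4! · 1!2!2!1!0!0!] = √(1)
  +(−1)^2/∏(2,1,0,0,0,0)! = 1/2  (running 1/2)
⟨..|..⟩ = √(1)·(1/2) = +0.500000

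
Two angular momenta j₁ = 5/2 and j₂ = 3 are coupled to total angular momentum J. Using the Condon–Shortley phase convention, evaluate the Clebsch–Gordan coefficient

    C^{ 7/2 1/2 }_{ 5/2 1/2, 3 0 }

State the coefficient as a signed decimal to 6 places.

j₁+j₂−J=2  J+j₁−j₂=3  J−j₁+j₂=4  j₁+j₂+J+1=10
(j₁±m₁, j₂±m₂, J±M) = (3,2,3,3,4,3)
P² = 6912/175
sum k=0..2:
  [0] +1/24 = 1/24
  [1] −1/8 = -1/8
  [2] +1/72 = 1/72
S = -5/72
C² = P²·S² = 4/21 ; C = -0.436436

−√(4/21) = -0.436436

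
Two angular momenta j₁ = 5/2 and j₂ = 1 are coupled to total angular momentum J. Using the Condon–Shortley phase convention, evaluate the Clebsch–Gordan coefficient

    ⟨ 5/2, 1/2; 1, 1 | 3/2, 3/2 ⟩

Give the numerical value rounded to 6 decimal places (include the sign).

+√(1/15) ≈ +0.258199

j₁+j₂−J=2  J+j₁−j₂=3  J−j₁+j₂=0  j₁+j₂+J+1=6
(j₁±m₁, j₂±m₂, J±M) = (3,2,2,0,3,0)
P² = 48/5
sum k=2..2:
  [2] +1/12 = 1/12
S = 1/12
C² = P²·S² = 1/15 ; C = +0.258199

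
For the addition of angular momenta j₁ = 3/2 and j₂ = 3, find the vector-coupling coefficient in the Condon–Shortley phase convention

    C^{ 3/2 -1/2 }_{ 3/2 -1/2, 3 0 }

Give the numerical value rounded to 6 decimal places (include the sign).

+√(9/35) ≈ +0.507093

j₁+j₂−J=3  J+j₁−j₂=0  J−j₁+j₂=3  j₁+j₂+J+1=7
(j₁±m₁, j₂±m₂, J±M) = (1,2,3,3,1,2)
P² = 144/35
sum k=2..2:
  [2] +1/4 = 1/4
S = 1/4
C² = P²·S² = 9/35 ; C = +0.507093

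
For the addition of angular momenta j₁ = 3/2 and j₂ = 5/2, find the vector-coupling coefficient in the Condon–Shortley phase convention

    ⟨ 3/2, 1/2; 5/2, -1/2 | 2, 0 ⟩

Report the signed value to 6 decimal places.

−√(1/14) = -0.267261

√[5·2!1!3!/7! · 2!1!2!3!2!2!] = √(8/7)
  +(−1)^0/∏(0,2,1,2,0,1)! = 1/4  (running 1/4)
  +(−1)^1/∏(1,1,0,1,1,2)! = -1/2  (running -1/4)
⟨..|..⟩ = √(8/7)·(-1/4) = -0.267261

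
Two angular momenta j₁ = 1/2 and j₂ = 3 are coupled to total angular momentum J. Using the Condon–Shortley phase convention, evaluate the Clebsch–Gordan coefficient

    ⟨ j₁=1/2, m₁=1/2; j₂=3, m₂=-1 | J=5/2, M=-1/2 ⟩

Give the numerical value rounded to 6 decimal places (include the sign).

j₁+j₂−J=1  J+j₁−j₂=0  J−j₁+j₂=5  j₁+j₂+J+1=7
(j₁±m₁, j₂±m₂, J±M) = (1,0,2,4,2,3)
P² = 576/7
sum k=0..0:
  [0] +1/12 = 1/12
S = 1/12
C² = P²·S² = 4/7 ; C = +0.755929

+0.755929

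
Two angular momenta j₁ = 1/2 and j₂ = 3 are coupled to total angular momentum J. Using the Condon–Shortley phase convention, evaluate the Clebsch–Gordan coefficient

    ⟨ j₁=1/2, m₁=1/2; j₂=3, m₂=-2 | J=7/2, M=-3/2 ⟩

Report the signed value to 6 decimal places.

triangle: 0!×1!×6!/8! = 720/40320
(j±m)!: 1!×0!×1!×5!×2!×5! = 28800
prefactor² = (2J+1)×Δ×N² = 28800/7
  k=0: +1/(0!×0!×0!×1!×1!×5!) = 1/120
Σ = 1/120  ⇒  CG² = 28800/7×1/120² = 2/7
CG = +√(2/7) = +0.534522

+0.534522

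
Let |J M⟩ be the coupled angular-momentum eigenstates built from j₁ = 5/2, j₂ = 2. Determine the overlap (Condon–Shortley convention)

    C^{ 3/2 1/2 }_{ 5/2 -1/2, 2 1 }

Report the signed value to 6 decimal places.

√[4·3!2!1!/7! · 2!3!3!1!2!1!] = √(48/35)
  +(−1)^2/∏(2,1,1,1,1,0)! = 1/2  (running 1/2)
  +(−1)^3/∏(3,0,0,0,2,1)! = -1/12  (running 5/12)
⟨..|..⟩ = √(48/35)·(5/12) = +0.487950

+0.487950  (= +√(5/21))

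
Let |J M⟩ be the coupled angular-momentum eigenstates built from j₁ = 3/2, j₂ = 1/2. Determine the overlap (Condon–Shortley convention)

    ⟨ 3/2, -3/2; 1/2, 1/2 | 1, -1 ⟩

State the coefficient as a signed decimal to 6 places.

√[3·1!2!0!/4! · 0!3!1!0!0!2!] = √(3)
  +(−1)^1/∏(1,0,2,0,0,0)! = -1/2  (running -1/2)
⟨..|..⟩ = √(3)·(-1/2) = -0.866025

−√(3/4) = -0.866025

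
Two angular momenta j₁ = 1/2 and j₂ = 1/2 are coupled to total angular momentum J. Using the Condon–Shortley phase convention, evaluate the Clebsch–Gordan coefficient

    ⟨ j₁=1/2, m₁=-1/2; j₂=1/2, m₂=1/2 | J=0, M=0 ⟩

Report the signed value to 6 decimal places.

j₁+j₂−J=1  J+j₁−j₂=0  J−j₁+j₂=0  j₁+j₂+J+1=2
(j₁±m₁, j₂±m₂, J±M) = (0,1,1,0,0,0)
P² = 1/2
sum k=1..1:
  [1] −1/1 = -1
S = -1
C² = P²·S² = 1/2 ; C = -0.707107

-0.707107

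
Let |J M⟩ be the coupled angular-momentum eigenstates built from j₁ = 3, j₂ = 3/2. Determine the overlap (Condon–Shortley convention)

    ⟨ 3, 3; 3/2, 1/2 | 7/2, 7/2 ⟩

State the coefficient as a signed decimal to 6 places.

+√(2/3) ≈ +0.816497

triangle: 1!·5!·2!/9! = 240/362880
(j±m)!: 6!·0!·2!·1!·7!·0! = 7257600
prefactor² = (2J+1)·Δ·N² = 38400
  k=0: +1/(0!·1!·0!·2!·5!·0!) = 1/240
Σ = 1/240  ⇒  CG² = 38400·1/240² = 2/3
CG = +√(2/3) = +0.816497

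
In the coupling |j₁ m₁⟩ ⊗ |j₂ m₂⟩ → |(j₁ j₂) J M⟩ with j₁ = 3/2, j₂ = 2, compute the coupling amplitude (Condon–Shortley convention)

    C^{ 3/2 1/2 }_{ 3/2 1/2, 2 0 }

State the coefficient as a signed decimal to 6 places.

√[4·2!1!2!/6! · 2!1!2!2!2!1!] = √(16/45)
  +(−1)^0/∏(0,2,1,2,0,0)! = 1/4  (running 1/4)
  +(−1)^1/∏(1,1,0,1,1,1)! = -1  (running -3/4)
⟨..|..⟩ = √(16/45)·(-3/4) = -0.447214

−√(1/5) ≈ -0.447214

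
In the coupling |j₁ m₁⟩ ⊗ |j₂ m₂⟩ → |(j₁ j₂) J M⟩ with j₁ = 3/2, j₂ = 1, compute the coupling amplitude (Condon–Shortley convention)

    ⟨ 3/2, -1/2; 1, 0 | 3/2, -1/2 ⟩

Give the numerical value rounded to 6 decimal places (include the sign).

-0.258199  (= −√(1/15))

triangle: 1!×2!×1!/5! = 2/120
(j±m)!: 1!×2!×1!×1!×1!×2! = 4
prefactor² = (2J+1)×Δ×N² = 4/15
  k=0: +1/(0!×1!×2!×1!×0!×0!) = 1/2
  k=1: −1/(1!×0!×1!×0!×1!×1!) = -1
Σ = -1/2  ⇒  CG² = 4/15×(-1/2)² = 1/15
CG = −√(1/15) = -0.258199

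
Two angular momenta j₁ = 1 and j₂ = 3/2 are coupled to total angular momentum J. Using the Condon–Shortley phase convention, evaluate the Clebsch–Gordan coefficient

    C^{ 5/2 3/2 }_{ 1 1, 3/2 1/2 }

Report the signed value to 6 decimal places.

+0.774597

√[6·0!2!3!/6! · 2!0!2!1!4!1!] = √(48/5)
  +(−1)^0/∏(0,0,0,2,2,1)! = 1/4  (running 1/4)
⟨..|..⟩ = √(48/5)·(1/4) = +0.774597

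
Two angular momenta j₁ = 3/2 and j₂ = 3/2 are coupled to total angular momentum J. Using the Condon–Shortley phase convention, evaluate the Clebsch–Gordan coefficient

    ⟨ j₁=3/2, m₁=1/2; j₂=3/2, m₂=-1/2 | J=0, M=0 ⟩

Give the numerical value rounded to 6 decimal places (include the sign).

-0.500000

√[1·3!0!0!/4! · 2!1!1!2!0!0!] = √(1)
  +(−1)^1/∏(1,2,0,0,0,0)! = -1/2  (running -1/2)
⟨..|..⟩ = √(1)·(-1/2) = -0.500000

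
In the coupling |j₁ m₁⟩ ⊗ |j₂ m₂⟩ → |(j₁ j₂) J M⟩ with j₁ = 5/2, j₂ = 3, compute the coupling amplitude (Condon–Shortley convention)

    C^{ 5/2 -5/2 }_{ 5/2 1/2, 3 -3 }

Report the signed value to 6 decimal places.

√[6·3!2!3!/9! · 3!2!0!6!0!5!] = √(8640/7)
  +(−1)^0/∏(0,3,2,0,0,3)! = 1/72  (running 1/72)
⟨..|..⟩ = √(8640/7)·(1/72) = +0.487950

+0.487950  (= +√(5/21))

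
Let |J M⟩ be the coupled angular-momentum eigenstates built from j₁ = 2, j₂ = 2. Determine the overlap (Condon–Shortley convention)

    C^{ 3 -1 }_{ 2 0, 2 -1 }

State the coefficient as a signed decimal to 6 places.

+0.447214  (= +√(1/5))

√[7·1!3!3!/8! · 2!2!1!3!2!4!] = √(36/5)
  +(−1)^0/∏(0,1,2,1,1,2)! = 1/4  (running 1/4)
  +(−1)^1/∏(1,0,1,0,2,3)! = -1/12  (running 1/6)
⟨..|..⟩ = √(36/5)·(1/6) = +0.447214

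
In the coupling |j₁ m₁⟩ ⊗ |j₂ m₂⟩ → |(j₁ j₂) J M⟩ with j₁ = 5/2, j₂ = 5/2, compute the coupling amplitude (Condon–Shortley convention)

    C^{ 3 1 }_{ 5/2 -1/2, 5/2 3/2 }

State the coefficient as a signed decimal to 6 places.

+0.182574  (= +√(1/30))

√[7·2!3!3!/9! · 2!3!4!1!4!2!] = √(96/5)
  +(−1)^1/∏(1,1,2,3,1,0)! = -1/12  (running -1/12)
  +(−1)^2/∏(2,0,1,2,2,1)! = 1/8  (running 1/24)
⟨..|..⟩ = √(96/5)·(1/24) = +0.182574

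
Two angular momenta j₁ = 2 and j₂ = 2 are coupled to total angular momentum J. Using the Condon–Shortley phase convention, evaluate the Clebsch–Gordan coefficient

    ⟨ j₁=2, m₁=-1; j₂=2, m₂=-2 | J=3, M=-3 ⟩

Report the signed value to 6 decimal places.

√[7·1!3!3!/8! · 1!3!0!4!0!6!] = √(648)
  +(−1)^0/∏(0,1,3,0,0,3)! = 1/36  (running 1/36)
⟨..|..⟩ = √(648)·(1/36) = +0.707107

+0.707107  (= +√(1/2))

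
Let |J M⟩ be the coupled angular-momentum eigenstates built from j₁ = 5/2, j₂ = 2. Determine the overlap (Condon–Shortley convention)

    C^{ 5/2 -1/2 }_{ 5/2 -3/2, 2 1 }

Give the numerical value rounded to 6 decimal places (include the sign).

j₁+j₂−J=2  J+j₁−j₂=3  J−j₁+j₂=2  j₁+j₂+J+1=8
(j₁±m₁, j₂±m₂, J±M) = (1,4,3,1,2,3)
P² = 216/35
sum k=1..2:
  [1] −1/12 = -1/12
  [2] +1/4 = 1/4
S = 1/6
C² = P²·S² = 6/35 ; C = +0.414039

+√(6/35) ≈ +0.414039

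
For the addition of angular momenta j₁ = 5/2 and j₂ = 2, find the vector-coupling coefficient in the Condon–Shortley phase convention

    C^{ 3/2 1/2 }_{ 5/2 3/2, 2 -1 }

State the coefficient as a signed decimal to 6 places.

√[4·3!2!1!/7! · 4!1!1!3!2!1!] = √(96/35)
  +(−1)^0/∏(0,3,1,1,1,0)! = 1/6  (running 1/6)
  +(−1)^1/∏(1,2,0,0,2,1)! = -1/4  (running -1/12)
⟨..|..⟩ = √(96/35)·(-1/12) = -0.138013

-0.138013  (= −√(2/105))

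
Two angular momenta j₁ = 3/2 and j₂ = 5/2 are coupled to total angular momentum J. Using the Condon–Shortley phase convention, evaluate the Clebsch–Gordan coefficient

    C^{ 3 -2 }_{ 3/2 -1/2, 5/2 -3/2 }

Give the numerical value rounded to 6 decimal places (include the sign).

+√(1/12) = +0.288675

√[7·1!2!4!/8! · 1!2!1!4!1!5!] = √(48)
  +(−1)^0/∏(0,1,2,1,0,3)! = 1/12  (running 1/12)
  +(−1)^1/∏(1,0,1,0,1,4)! = -1/24  (running 1/24)
⟨..|..⟩ = √(48)·(1/24) = +0.288675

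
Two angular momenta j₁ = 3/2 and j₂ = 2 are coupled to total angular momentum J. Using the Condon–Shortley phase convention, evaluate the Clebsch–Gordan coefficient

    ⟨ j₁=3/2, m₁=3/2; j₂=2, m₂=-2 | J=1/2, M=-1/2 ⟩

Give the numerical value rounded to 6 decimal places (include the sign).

+0.632456  (= +√(2/5))

triangle: 3!·0!·1!/5! = 6/120
(j±m)!: 3!·0!·0!·4!·0!·1! = 144
prefactor² = (2J+1)·Δ·N² = 72/5
  k=0: +1/(0!·3!·0!·0!·0!·1!) = 1/6
Σ = 1/6  ⇒  CG² = 72/5·1/6² = 2/5
CG = +√(2/5) = +0.632456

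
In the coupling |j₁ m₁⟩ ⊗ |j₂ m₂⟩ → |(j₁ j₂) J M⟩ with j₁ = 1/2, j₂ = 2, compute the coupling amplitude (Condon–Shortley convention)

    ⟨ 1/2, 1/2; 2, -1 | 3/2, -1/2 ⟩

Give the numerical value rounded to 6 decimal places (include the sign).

√[4·1!0!3!/5! · 1!0!1!3!1!2!] = √(12/5)
  +(−1)^0/∏(0,1,0,1,0,2)! = 1/2  (running 1/2)
⟨..|..⟩ = √(12/5)·(1/2) = +0.774597

+√(3/5) = +0.774597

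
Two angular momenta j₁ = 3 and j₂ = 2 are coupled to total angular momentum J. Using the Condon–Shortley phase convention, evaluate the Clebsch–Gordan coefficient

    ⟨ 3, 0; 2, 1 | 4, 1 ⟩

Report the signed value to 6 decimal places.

√[9·1!5!3!/10! · 3!3!3!1!5!3!] = √(1944/7)
  +(−1)^0/∏(0,1,3,3,2,0)! = 1/72  (running 1/72)
  +(−1)^1/∏(1,0,2,2,3,1)! = -1/24  (running -1/36)
⟨..|..⟩ = √(1944/7)·(-1/36) = -0.462910

−√(3/14) ≈ -0.462910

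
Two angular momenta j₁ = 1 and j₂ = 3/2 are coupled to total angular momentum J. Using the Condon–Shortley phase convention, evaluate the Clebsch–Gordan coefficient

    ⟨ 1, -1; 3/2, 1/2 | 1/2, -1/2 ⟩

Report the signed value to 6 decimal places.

√[2·2!0!1!/4! · 0!2!2!1!0!1!] = √(2/3)
  +(−1)^2/∏(2,0,0,0,0,1)! = 1/2  (running 1/2)
⟨..|..⟩ = √(2/3)·(1/2) = +0.408248

+√(1/6) = +0.408248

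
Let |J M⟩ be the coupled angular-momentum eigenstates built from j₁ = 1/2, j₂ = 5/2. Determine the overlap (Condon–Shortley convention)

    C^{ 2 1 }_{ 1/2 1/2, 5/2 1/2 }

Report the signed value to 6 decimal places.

+0.577350  (= +√(1/3))

triangle: 1!*0!*4!/6! = 24/720
(j±m)!: 1!*0!*3!*2!*3!*1! = 72
prefactor² = (2J+1)*Δ*N² = 12
  k=0: +1/(0!*1!*0!*3!*0!*1!) = 1/6
Σ = 1/6  ⇒  CG² = 12*1/6² = 1/3
CG = +√(1/3) = +0.577350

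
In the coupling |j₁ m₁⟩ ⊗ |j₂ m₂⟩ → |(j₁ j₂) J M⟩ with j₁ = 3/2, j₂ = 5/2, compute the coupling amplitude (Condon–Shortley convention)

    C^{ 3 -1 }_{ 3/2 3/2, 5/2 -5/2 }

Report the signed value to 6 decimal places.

j₁+j₂−J=1  J+j₁−j₂=2  J−j₁+j₂=4  j₁+j₂+J+1=8
(j₁±m₁, j₂±m₂, J±M) = (3,0,0,5,2,4)
P² = 288
sum k=0..0:
  [0] +1/48 = 1/48
S = 1/48
C² = P²·S² = 1/8 ; C = +0.353553

+0.353553  (= +√(1/8))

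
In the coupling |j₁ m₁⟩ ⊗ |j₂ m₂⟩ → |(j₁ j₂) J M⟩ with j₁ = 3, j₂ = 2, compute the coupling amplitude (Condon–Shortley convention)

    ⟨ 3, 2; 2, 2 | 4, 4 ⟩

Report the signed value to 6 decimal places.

√[9·1!5!3!/10! · 5!1!4!0!8!0!] = √(207360)
  +(−1)^1/∏(1,0,0,3,5,0)! = -1/720  (running -1/720)
⟨..|..⟩ = √(207360)·(-1/720) = -0.632456

-0.632456  (= −√(2/5))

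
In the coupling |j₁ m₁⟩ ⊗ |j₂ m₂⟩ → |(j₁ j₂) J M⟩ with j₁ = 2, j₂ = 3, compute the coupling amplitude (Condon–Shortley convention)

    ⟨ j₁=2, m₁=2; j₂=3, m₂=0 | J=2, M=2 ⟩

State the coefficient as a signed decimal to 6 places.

+0.267261  (= +√(1/14))

triangle: 3!×1!×3!/8! = 36/40320
(j±m)!: 4!×0!×3!×3!×4!×0! = 20736
prefactor² = (2J+1)×Δ×N² = 648/7
  k=0: +1/(0!×3!×0!×3!×1!×0!) = 1/36
Σ = 1/36  ⇒  CG² = 648/7×1/36² = 1/14
CG = +√(1/14) = +0.267261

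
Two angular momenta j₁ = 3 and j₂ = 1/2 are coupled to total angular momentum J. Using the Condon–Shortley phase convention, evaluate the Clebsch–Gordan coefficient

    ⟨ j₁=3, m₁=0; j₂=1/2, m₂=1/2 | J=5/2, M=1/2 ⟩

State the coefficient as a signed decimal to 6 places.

√[6·1!5!0!/7! · 3!3!1!0!3!2!] = √(432/7)
  +(−1)^1/∏(1,0,2,0,3,0)! = -1/12  (running -1/12)
⟨..|..⟩ = √(432/7)·(-1/12) = -0.654654

-0.654654  (= −√(3/7))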